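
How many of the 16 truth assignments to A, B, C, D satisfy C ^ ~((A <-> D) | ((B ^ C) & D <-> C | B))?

6

  A      B      C      D       (A <-> D)  (B ^ C)  ((B ^ C) & D)  (C | B)  (((B ^ C) & D) <-> (C | B))    φ  
 True   True   True   True        True     False       False        True              False              True
 True   True   True  False       False     False       False        True              False             False
 True   True  False   True        True      True        True        True               True             False
 True   True  False  False       False      True       False        True              False              True
 True  False   True   True        True      True        True        True               True              True
 True  False   True  False       False      True       False        True              False             False
 True  False  False   True        True     False       False       False               True             False
 True  False  False  False       False     False       False       False               True             False
False   True   True   True       False     False       False        True              False             False
False   True   True  False        True     False       False        True              False              True
False   True  False   True       False      True        True        True               True             False
False   True  False  False        True      True       False        True              False             False
False  False   True   True       False      True        True        True               True              True
False  False   True  False        True      True       False        True              False              True
False  False  False   True       False     False       False       False               True             False
False  False  False  False        True     False       False       False               True             False
The formula is true on 6 of the 16 rows.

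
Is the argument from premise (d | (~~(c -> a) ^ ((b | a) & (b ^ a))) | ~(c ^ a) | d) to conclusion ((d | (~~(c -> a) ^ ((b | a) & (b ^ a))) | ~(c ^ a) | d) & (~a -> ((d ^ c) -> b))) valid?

no

a  b  c  d  |  φ  ψ
0  0  0  0  |  1  1
0  0  0  1  |  1  0
0  0  1  0  |  0  0
0  0  1  1  |  1  1
0  1  0  0  |  1  1
0  1  0  1  |  1  1
0  1  1  0  |  1  1
0  1  1  1  |  1  1
1  0  0  0  |  0  0
1  0  0  1  |  1  1
1  0  1  0  |  1  1
1  0  1  1  |  1  1
1  1  0  0  |  1  1
1  1  0  1  |  1  1
1  1  1  0  |  1  1
1  1  1  1  |  1  1
At a=0, b=0, c=0, d=1 we have φ true but ψ false, so φ does not entail ψ.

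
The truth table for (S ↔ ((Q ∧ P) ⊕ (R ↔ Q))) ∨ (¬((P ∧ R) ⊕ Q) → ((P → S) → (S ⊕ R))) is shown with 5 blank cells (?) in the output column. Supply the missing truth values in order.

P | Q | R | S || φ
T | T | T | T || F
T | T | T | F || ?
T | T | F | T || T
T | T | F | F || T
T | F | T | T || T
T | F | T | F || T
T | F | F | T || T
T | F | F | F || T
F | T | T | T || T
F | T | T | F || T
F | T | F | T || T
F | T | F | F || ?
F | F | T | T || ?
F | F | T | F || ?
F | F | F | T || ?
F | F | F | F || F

T, T, F, T, T

Row P=T, Q=T, R=T, S=F: (S ↔ ((Q ∧ P) ⊕ (R ↔ Q))) = T, (¬((P ∧ R) ⊕ Q) → ((P → S) → (S ⊕ R))) = T, so the formula = T.
Row P=F, Q=T, R=F, S=F: (S ↔ ((Q ∧ P) ⊕ (R ↔ Q))) = T, (¬((P ∧ R) ⊕ Q) → ((P → S) → (S ⊕ R))) = T, so the formula = T.
Row P=F, Q=F, R=T, S=T: (S ↔ ((Q ∧ P) ⊕ (R ↔ Q))) = F, (¬((P ∧ R) ⊕ Q) → ((P → S) → (S ⊕ R))) = F, so the formula = F.
Row P=F, Q=F, R=T, S=F: (S ↔ ((Q ∧ P) ⊕ (R ↔ Q))) = T, (¬((P ∧ R) ⊕ Q) → ((P → S) → (S ⊕ R))) = T, so the formula = T.
Row P=F, Q=F, R=F, S=T: (S ↔ ((Q ∧ P) ⊕ (R ↔ Q))) = T, (¬((P ∧ R) ⊕ Q) → ((P → S) → (S ⊕ R))) = T, so the formula = T.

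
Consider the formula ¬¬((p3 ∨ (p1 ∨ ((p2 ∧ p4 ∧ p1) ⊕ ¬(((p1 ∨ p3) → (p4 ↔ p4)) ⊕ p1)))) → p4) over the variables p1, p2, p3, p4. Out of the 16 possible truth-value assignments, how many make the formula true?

10

p1  p2  p3  p4  |  (p2 ∧ p4 ∧ p1)  (p1 ∨ p3)  (p4 ↔ p4)  ((p1 ∨ p3) → (p4 ↔ p4))  φ
1   1   1   1   |        1             1          1                 1             1
1   1   1   0   |        0             1          1                 1             0
1   1   0   1   |        1             1          1                 1             1
1   1   0   0   |        0             1          1                 1             0
1   0   1   1   |        0             1          1                 1             1
1   0   1   0   |        0             1          1                 1             0
1   0   0   1   |        0             1          1                 1             1
1   0   0   0   |        0             1          1                 1             0
0   1   1   1   |        0             1          1                 1             1
0   1   1   0   |        0             1          1                 1             0
0   1   0   1   |        0             0          1                 1             1
0   1   0   0   |        0             0          1                 1             1
0   0   1   1   |        0             1          1                 1             1
0   0   1   0   |        0             1          1                 1             0
0   0   0   1   |        0             0          1                 1             1
0   0   0   0   |        0             0          1                 1             1
The formula is true on 10 of the 16 rows.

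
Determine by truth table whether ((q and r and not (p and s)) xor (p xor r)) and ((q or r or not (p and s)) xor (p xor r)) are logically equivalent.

not equivalent

p | q | r | s | φ | ψ
- | - | - | - | - | -
T | T | T | T | F | T
T | T | T | F | T | T
T | T | F | T | T | F
T | T | F | F | T | F
T | F | T | T | F | T
T | F | T | F | F | T
T | F | F | T | T | T
T | F | F | F | T | F
F | T | T | T | F | F
F | T | T | F | F | F
F | T | F | T | F | T
F | T | F | F | F | T
F | F | T | T | T | F
F | F | T | F | T | F
F | F | F | T | F | T
F | F | F | F | F | T
The columns differ at p=T, q=T, r=T, s=T (φ=F, ψ=T), so they are not equivalent.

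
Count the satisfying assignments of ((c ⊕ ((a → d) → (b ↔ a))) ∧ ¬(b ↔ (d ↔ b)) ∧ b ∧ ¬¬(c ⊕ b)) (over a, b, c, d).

1

a | b | c | d || φ
1 | 1 | 1 | 1 || 0
1 | 1 | 1 | 0 || 0
1 | 1 | 0 | 1 || 0
1 | 1 | 0 | 0 || 1
1 | 0 | 1 | 1 || 0
1 | 0 | 1 | 0 || 0
1 | 0 | 0 | 1 || 0
1 | 0 | 0 | 0 || 0
0 | 1 | 1 | 1 || 0
0 | 1 | 1 | 0 || 0
0 | 1 | 0 | 1 || 0
0 | 1 | 0 | 0 || 0
0 | 0 | 1 | 1 || 0
0 | 0 | 1 | 0 || 0
0 | 0 | 0 | 1 || 0
0 | 0 | 0 | 0 || 0
The formula is true on 1 of the 16 rows.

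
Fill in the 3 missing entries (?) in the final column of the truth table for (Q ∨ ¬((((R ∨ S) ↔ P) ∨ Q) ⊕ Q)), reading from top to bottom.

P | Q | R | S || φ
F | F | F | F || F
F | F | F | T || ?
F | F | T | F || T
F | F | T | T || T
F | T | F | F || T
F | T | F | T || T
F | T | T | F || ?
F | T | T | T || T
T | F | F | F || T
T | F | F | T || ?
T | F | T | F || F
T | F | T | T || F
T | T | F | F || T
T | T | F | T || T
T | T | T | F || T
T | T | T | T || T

Row P=F, Q=F, R=F, S=T: ¬((((R ∨ S) ↔ P) ∨ Q) ⊕ Q) = T, so the formula = T.
Row P=F, Q=T, R=T, S=F: ¬((((R ∨ S) ↔ P) ∨ Q) ⊕ Q) = T, so the formula = T.
Row P=T, Q=F, R=F, S=T: ¬((((R ∨ S) ↔ P) ∨ Q) ⊕ Q) = F, so the formula = F.

T, T, F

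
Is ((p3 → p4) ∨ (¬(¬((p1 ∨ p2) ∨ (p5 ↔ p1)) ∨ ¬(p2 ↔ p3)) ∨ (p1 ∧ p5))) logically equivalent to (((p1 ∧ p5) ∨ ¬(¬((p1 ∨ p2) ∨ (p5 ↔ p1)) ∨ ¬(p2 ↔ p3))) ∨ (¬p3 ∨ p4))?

p1  p2  p3  p4  p5  |  φ  ψ
1   1   1   1   1   |  1  1
1   1   1   1   0   |  1  1
1   1   1   0   1   |  1  1
1   1   1   0   0   |  1  1
1   1   0   1   1   |  1  1
1   1   0   1   0   |  1  1
1   1   0   0   1   |  1  1
1   1   0   0   0   |  1  1
1   0   1   1   1   |  1  1
1   0   1   1   0   |  1  1
1   0   1   0   1   |  1  1
1   0   1   0   0   |  0  0
1   0   0   1   1   |  1  1
1   0   0   1   0   |  1  1
1   0   0   0   1   |  1  1
1   0   0   0   0   |  1  1
0   1   1   1   1   |  1  1
0   1   1   1   0   |  1  1
0   1   1   0   1   |  1  1
0   1   1   0   0   |  1  1
0   1   0   1   1   |  1  1
0   1   0   1   0   |  1  1
0   1   0   0   1   |  1  1
0   1   0   0   0   |  1  1
0   0   1   1   1   |  1  1
0   0   1   1   0   |  1  1
0   0   1   0   1   |  0  0
0   0   1   0   0   |  0  0
0   0   0   1   1   |  1  1
0   0   0   1   0   |  1  1
0   0   0   0   1   |  1  1
0   0   0   0   0   |  1  1
The columns for φ and ψ agree on every row, so they are logically equivalent.

equivalent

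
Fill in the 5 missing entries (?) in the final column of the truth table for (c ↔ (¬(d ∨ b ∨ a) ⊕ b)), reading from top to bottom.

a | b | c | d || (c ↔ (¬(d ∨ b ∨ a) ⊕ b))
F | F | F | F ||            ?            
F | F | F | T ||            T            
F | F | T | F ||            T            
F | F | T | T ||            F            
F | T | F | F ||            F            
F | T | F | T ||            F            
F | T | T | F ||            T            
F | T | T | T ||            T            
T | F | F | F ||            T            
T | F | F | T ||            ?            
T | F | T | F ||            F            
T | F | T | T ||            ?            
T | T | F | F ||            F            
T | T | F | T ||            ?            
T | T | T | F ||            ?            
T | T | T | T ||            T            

Row a=F, b=F, c=F, d=F: (¬(d ∨ b ∨ a) ⊕ b) = T, so (c ↔ (¬(d ∨ b ∨ a) ⊕ b)) = F.
Row a=T, b=F, c=F, d=T: (¬(d ∨ b ∨ a) ⊕ b) = F, so (c ↔ (¬(d ∨ b ∨ a) ⊕ b)) = T.
Row a=T, b=F, c=T, d=T: (¬(d ∨ b ∨ a) ⊕ b) = F, so (c ↔ (¬(d ∨ b ∨ a) ⊕ b)) = F.
Row a=T, b=T, c=F, d=T: (¬(d ∨ b ∨ a) ⊕ b) = T, so (c ↔ (¬(d ∨ b ∨ a) ⊕ b)) = F.
Row a=T, b=T, c=T, d=F: (¬(d ∨ b ∨ a) ⊕ b) = T, so (c ↔ (¬(d ∨ b ∨ a) ⊕ b)) = T.

F, T, F, F, T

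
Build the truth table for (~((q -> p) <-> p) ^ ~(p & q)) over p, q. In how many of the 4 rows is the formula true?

  p      q    |  (q -> p)  ((q -> p) <-> p)  ~((q -> p) <-> p)  (p & q)  ~(p & q)  (~((q -> p) <-> p) ^ ~(p & q))
 True   True  |    True          True              False          True    False                False             
 True  False  |    True          True              False         False     True                 True             
False   True  |   False          True              False         False     True                 True             
False  False  |    True         False               True         False     True                False             
The formula is true on 2 of the 4 rows.

2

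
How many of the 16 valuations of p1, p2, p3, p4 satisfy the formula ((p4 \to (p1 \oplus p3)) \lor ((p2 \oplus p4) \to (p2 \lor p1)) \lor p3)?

15

p1  p2  p3  p4  |  φ
1   1   1   1   |  1
1   1   1   0   |  1
1   1   0   1   |  1
1   1   0   0   |  1
1   0   1   1   |  1
1   0   1   0   |  1
1   0   0   1   |  1
1   0   0   0   |  1
0   1   1   1   |  1
0   1   1   0   |  1
0   1   0   1   |  1
0   1   0   0   |  1
0   0   1   1   |  1
0   0   1   0   |  1
0   0   0   1   |  0
0   0   0   0   |  1
The formula is true on 15 of the 16 rows.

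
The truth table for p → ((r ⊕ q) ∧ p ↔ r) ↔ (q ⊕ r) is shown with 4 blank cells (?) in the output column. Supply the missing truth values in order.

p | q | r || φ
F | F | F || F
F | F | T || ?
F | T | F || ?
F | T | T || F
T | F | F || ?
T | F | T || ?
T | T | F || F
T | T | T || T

Row p=F, q=F, r=T: (p → ((r ⊕ q) ∧ p ↔ r)) = T, (q ⊕ r) = T, so the formula = T.
Row p=F, q=T, r=F: (p → ((r ⊕ q) ∧ p ↔ r)) = T, (q ⊕ r) = T, so the formula = T.
Row p=T, q=F, r=F: (p → ((r ⊕ q) ∧ p ↔ r)) = T, (q ⊕ r) = F, so the formula = F.
Row p=T, q=F, r=T: (p → ((r ⊕ q) ∧ p ↔ r)) = T, (q ⊕ r) = T, so the formula = T.

T, T, F, T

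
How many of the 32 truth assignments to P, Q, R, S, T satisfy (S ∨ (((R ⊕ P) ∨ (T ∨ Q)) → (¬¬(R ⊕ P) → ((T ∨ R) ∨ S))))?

  P   |   Q   |   R   |   S   |   T   |   φ  
----- | ----- | ----- | ----- | ----- | -----
False | False | False | False | False |  True
False | False | False | False |  True |  True
False | False | False |  True | False |  True
False | False | False |  True |  True |  True
False | False |  True | False | False |  True
False | False |  True | False |  True |  True
False | False |  True |  True | False |  True
False | False |  True |  True |  True |  True
False |  True | False | False | False |  True
False |  True | False | False |  True |  True
False |  True | False |  True | False |  True
False |  True | False |  True |  True |  True
False |  True |  True | False | False |  True
False |  True |  True | False |  True |  True
False |  True |  True |  True | False |  True
False |  True |  True |  True |  True |  True
 True | False | False | False | False | False
 True | False | False | False |  True |  True
 True | False | False |  True | False |  True
 True | False | False |  True |  True |  True
 True | False |  True | False | False |  True
 True | False |  True | False |  True |  True
 True | False |  True |  True | False |  True
 True | False |  True |  True |  True |  True
 True |  True | False | False | False | False
 True |  True | False | False |  True |  True
 True |  True | False |  True | False |  True
 True |  True | False |  True |  True |  True
 True |  True |  True | False | False |  True
 True |  True |  True | False |  True |  True
 True |  True |  True |  True | False |  True
 True |  True |  True |  True |  True |  True
The formula is true on 30 of the 32 rows.

30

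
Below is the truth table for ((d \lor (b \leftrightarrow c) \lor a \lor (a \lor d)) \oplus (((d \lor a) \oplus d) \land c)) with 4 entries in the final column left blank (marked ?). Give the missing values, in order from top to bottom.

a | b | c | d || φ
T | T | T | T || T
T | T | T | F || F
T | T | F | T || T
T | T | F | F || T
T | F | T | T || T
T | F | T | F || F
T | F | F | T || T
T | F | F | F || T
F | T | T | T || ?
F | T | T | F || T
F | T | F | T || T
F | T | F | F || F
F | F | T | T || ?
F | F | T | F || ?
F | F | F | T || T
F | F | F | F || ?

Row a=F, b=T, c=T, d=T: (d \lor (b \leftrightarrow c) \lor a \lor (a \lor d)) = T, (((d \lor a) \oplus d) \land c) = F, so the formula = T.
Row a=F, b=F, c=T, d=T: (d \lor (b \leftrightarrow c) \lor a \lor (a \lor d)) = T, (((d \lor a) \oplus d) \land c) = F, so the formula = T.
Row a=F, b=F, c=T, d=F: (d \lor (b \leftrightarrow c) \lor a \lor (a \lor d)) = F, (((d \lor a) \oplus d) \land c) = F, so the formula = F.
Row a=F, b=F, c=F, d=F: (d \lor (b \leftrightarrow c) \lor a \lor (a \lor d)) = T, (((d \lor a) \oplus d) \land c) = F, so the formula = T.

T, T, F, T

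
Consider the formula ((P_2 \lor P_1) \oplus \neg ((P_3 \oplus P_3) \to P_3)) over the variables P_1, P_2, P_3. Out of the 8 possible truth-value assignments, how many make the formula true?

 P_1  |  P_2  |  P_3  ||   φ  
 True |  True |  True ||  True
 True |  True | False ||  True
 True | False |  True ||  True
 True | False | False ||  True
False |  True |  True ||  True
False |  True | False ||  True
False | False |  True || False
False | False | False || False
The formula is true on 6 of the 8 rows.

6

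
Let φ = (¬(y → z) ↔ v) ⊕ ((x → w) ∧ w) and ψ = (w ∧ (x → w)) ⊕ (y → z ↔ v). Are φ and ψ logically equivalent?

x | y | z | w | v || φ | ψ
F | F | F | F | F || T | F
F | F | F | F | T || F | T
F | F | F | T | F || F | T
F | F | F | T | T || T | F
F | F | T | F | F || T | F
F | F | T | F | T || F | T
F | F | T | T | F || F | T
F | F | T | T | T || T | F
F | T | F | F | F || F | T
F | T | F | F | T || T | F
F | T | F | T | F || T | F
F | T | F | T | T || F | T
F | T | T | F | F || T | F
F | T | T | F | T || F | T
F | T | T | T | F || F | T
F | T | T | T | T || T | F
T | F | F | F | F || T | F
T | F | F | F | T || F | T
T | F | F | T | F || F | T
T | F | F | T | T || T | F
T | F | T | F | F || T | F
T | F | T | F | T || F | T
T | F | T | T | F || F | T
T | F | T | T | T || T | F
T | T | F | F | F || F | T
T | T | F | F | T || T | F
T | T | F | T | F || T | F
T | T | F | T | T || F | T
T | T | T | F | F || T | F
T | T | T | F | T || F | T
T | T | T | T | F || F | T
T | T | T | T | T || T | F
The columns differ at x=F, y=F, z=F, w=F, v=F (φ=T, ψ=F), so they are not equivalent.

not equivalent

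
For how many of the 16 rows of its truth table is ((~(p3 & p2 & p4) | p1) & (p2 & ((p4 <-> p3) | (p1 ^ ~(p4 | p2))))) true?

  p1     p2     p3     p4      (p3 & p2 & p4)  ~(p3 & p2 & p4)  (~(p3 & p2 & p4) | p1)  (p4 <-> p3)  (p4 | p2)  ~(p4 | p2)  (p1 ^ ~(p4 | p2))    φ  
 True   True   True   True          True            False                True               True        True      False            True         True
 True   True   True  False         False             True                True              False        True      False            True         True
 True   True  False   True         False             True                True              False        True      False            True         True
 True   True  False  False         False             True                True               True        True      False            True         True
 True  False   True   True         False             True                True               True        True      False            True        False
 True  False   True  False         False             True                True              False       False       True           False        False
 True  False  False   True         False             True                True              False        True      False            True        False
 True  False  False  False         False             True                True               True       False       True           False        False
False   True   True   True          True            False               False               True        True      False           False        False
False   True   True  False         False             True                True              False        True      False           False        False
False   True  False   True         False             True                True              False        True      False           False        False
False   True  False  False         False             True                True               True        True      False           False         True
False  False   True   True         False             True                True               True        True      False           False        False
False  False   True  False         False             True                True              False       False       True            True        False
False  False  False   True         False             True                True              False        True      False           False        False
False  False  False  False         False             True                True               True       False       True            True        False
The formula is true on 5 of the 16 rows.

5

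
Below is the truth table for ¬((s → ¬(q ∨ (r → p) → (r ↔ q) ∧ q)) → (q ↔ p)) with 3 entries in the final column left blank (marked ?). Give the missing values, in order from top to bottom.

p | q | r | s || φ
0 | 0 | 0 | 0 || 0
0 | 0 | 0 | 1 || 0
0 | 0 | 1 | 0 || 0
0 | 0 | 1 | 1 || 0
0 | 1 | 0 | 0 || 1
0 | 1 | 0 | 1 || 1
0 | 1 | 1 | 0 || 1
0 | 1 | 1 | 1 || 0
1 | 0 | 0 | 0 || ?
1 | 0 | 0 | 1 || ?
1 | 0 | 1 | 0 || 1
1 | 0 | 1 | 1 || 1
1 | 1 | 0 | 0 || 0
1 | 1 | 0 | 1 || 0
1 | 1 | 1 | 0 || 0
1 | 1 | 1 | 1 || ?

Row p=1, q=0, r=0, s=0: (s → ¬(q ∨ (r → p) → (r ↔ q) ∧ q)) = 1, (q ↔ p) = 0, ((s → ¬(q ∨ (r → p) → (r ↔ q) ∧ q)) → (q ↔ p)) = 0, so the formula = 1.
Row p=1, q=0, r=0, s=1: (s → ¬(q ∨ (r → p) → (r ↔ q) ∧ q)) = 1, (q ↔ p) = 0, ((s → ¬(q ∨ (r → p) → (r ↔ q) ∧ q)) → (q ↔ p)) = 0, so the formula = 1.
Row p=1, q=1, r=1, s=1: (s → ¬(q ∨ (r → p) → (r ↔ q) ∧ q)) = 0, (q ↔ p) = 1, ((s → ¬(q ∨ (r → p) → (r ↔ q) ∧ q)) → (q ↔ p)) = 1, so the formula = 0.

1, 1, 0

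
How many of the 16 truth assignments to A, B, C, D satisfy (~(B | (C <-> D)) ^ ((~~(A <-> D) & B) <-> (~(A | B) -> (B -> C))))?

8

A | B | C | D | φ
- | - | - | - | -
T | T | T | T | T
T | T | T | F | F
T | T | F | T | T
T | T | F | F | F
T | F | T | T | F
T | F | T | F | T
T | F | F | T | T
T | F | F | F | F
F | T | T | T | F
F | T | T | F | T
F | T | F | T | F
F | T | F | F | T
F | F | T | T | F
F | F | T | F | T
F | F | F | T | T
F | F | F | F | F
The formula is true on 8 of the 16 rows.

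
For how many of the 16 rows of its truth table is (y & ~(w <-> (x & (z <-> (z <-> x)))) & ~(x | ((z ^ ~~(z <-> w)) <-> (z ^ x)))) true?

  x   |   y   |   z   |   w   | (z <-> x) | (z <-> (z <-> x)) | (x & (z <-> (z <-> x))) | (z <-> w) | ~(z <-> w) | ~~(z <-> w) | (z ^ ~~(z <-> w)) | (z ^ x) |   φ  
----- | ----- | ----- | ----- | --------- | ----------------- | ----------------------- | --------- | ---------- | ----------- | ----------------- | ------- | -----
 True |  True |  True |  True |    True   |        True       |           True          |    True   |   False    |     True    |       False       |  False  | False
 True |  True |  True | False |    True   |        True       |           True          |   False   |    True    |    False    |        True       |  False  | False
 True |  True | False |  True |   False   |        True       |           True          |   False   |    True    |    False    |       False       |   True  | False
 True |  True | False | False |   False   |        True       |           True          |    True   |   False    |     True    |        True       |   True  | False
 True | False |  True |  True |    True   |        True       |           True          |    True   |   False    |     True    |       False       |  False  | False
 True | False |  True | False |    True   |        True       |           True          |   False   |    True    |    False    |        True       |  False  | False
 True | False | False |  True |   False   |        True       |           True          |   False   |    True    |    False    |       False       |   True  | False
 True | False | False | False |   False   |        True       |           True          |    True   |   False    |     True    |        True       |   True  | False
False |  True |  True |  True |   False   |       False       |          False          |    True   |   False    |     True    |       False       |   True  |  True
False |  True |  True | False |   False   |       False       |          False          |   False   |    True    |    False    |        True       |   True  | False
False |  True | False |  True |    True   |       False       |          False          |   False   |    True    |    False    |       False       |  False  | False
False |  True | False | False |    True   |       False       |          False          |    True   |   False    |     True    |        True       |  False  | False
False | False |  True |  True |   False   |       False       |          False          |    True   |   False    |     True    |       False       |   True  | False
False | False |  True | False |   False   |       False       |          False          |   False   |    True    |    False    |        True       |   True  | False
False | False | False |  True |    True   |       False       |          False          |   False   |    True    |    False    |       False       |  False  | False
False | False | False | False |    True   |       False       |          False          |    True   |   False    |     True    |        True       |  False  | False
The formula is true on 1 of the 16 rows.

1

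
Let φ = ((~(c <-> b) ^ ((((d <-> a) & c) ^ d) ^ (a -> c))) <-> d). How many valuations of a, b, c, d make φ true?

8

a | b | c | d | (c <-> b) | ~(c <-> b) | (d <-> a) | ((d <-> a) & c) | (((d <-> a) & c) ^ d) | (a -> c) | φ
- | - | - | - | --------- | ---------- | --------- | --------------- | --------------------- | -------- | -
1 | 1 | 1 | 1 |     1     |     0      |     1     |        1        |           0           |    1     | 1
1 | 1 | 1 | 0 |     1     |     0      |     0     |        0        |           0           |    1     | 0
1 | 1 | 0 | 1 |     0     |     1      |     1     |        0        |           1           |    0     | 0
1 | 1 | 0 | 0 |     0     |     1      |     0     |        0        |           0           |    0     | 0
1 | 0 | 1 | 1 |     0     |     1      |     1     |        1        |           0           |    1     | 0
1 | 0 | 1 | 0 |     0     |     1      |     0     |        0        |           0           |    1     | 1
1 | 0 | 0 | 1 |     1     |     0      |     1     |        0        |           1           |    0     | 1
1 | 0 | 0 | 0 |     1     |     0      |     0     |        0        |           0           |    0     | 1
0 | 1 | 1 | 1 |     1     |     0      |     0     |        0        |           1           |    1     | 0
0 | 1 | 1 | 0 |     1     |     0      |     1     |        1        |           1           |    1     | 1
0 | 1 | 0 | 1 |     0     |     1      |     0     |        0        |           1           |    1     | 1
0 | 1 | 0 | 0 |     0     |     1      |     1     |        0        |           0           |    1     | 1
0 | 0 | 1 | 1 |     0     |     1      |     0     |        0        |           1           |    1     | 1
0 | 0 | 1 | 0 |     0     |     1      |     1     |        1        |           1           |    1     | 0
0 | 0 | 0 | 1 |     1     |     0      |     0     |        0        |           1           |    1     | 0
0 | 0 | 0 | 0 |     1     |     0      |     1     |        0        |           0           |    1     | 0
The formula is true on 8 of the 16 rows.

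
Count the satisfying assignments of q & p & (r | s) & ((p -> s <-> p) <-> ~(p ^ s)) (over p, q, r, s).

3

p  q  r  s     (q & p)  (r | s)  (p -> s)  ((p -> s) <-> p)  (p ^ s)  ~(p ^ s)  φ
F  F  F  F        F        F        T             F             F        T      F
F  F  F  T        F        T        T             F             T        F      F
F  F  T  F        F        T        T             F             F        T      F
F  F  T  T        F        T        T             F             T        F      F
F  T  F  F        F        F        T             F             F        T      F
F  T  F  T        F        T        T             F             T        F      F
F  T  T  F        F        T        T             F             F        T      F
F  T  T  T        F        T        T             F             T        F      F
T  F  F  F        F        F        F             F             T        F      F
T  F  F  T        F        T        T             T             F        T      F
T  F  T  F        F        T        F             F             T        F      F
T  F  T  T        F        T        T             T             F        T      F
T  T  F  F        T        F        F             F             T        F      F
T  T  F  T        T        T        T             T             F        T      T
T  T  T  F        T        T        F             F             T        F      T
T  T  T  T        T        T        T             T             F        T      T
The formula is true on 3 of the 16 rows.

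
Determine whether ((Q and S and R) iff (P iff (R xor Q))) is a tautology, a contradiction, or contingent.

contingent

  P   |   Q   |   R   |   S   || (Q and S and R) | (R xor Q) | (P iff (R xor Q)) |   φ  
False | False | False | False ||      False      |   False   |        True       | False
False | False | False |  True ||      False      |   False   |        True       | False
False | False |  True | False ||      False      |    True   |       False       |  True
False | False |  True |  True ||      False      |    True   |       False       |  True
False |  True | False | False ||      False      |    True   |       False       |  True
False |  True | False |  True ||      False      |    True   |       False       |  True
False |  True |  True | False ||      False      |   False   |        True       | False
False |  True |  True |  True ||       True      |   False   |        True       |  True
 True | False | False | False ||      False      |   False   |       False       |  True
 True | False | False |  True ||      False      |   False   |       False       |  True
 True | False |  True | False ||      False      |    True   |        True       | False
 True | False |  True |  True ||      False      |    True   |        True       | False
 True |  True | False | False ||      False      |    True   |        True       | False
 True |  True | False |  True ||      False      |    True   |        True       | False
 True |  True |  True | False ||      False      |   False   |       False       |  True
 True |  True |  True |  True ||       True      |   False   |       False       | False
8 of 16 rows are True, so the formula is contingent.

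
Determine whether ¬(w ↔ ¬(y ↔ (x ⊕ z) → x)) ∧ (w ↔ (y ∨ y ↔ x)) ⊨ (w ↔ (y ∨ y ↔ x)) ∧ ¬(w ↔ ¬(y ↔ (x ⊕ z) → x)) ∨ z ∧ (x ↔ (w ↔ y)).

x | y | z | w | φ | ψ
- | - | - | - | - | -
F | F | F | F | F | F
F | F | F | T | F | F
F | F | T | F | F | F
F | F | T | T | T | T
F | T | F | F | F | F
F | T | F | T | F | F
F | T | T | F | T | T
F | T | T | T | F | F
T | F | F | F | T | T
T | F | F | T | F | F
T | F | T | F | T | T
T | F | T | T | F | F
T | T | F | F | F | F
T | T | F | T | T | T
T | T | T | F | F | F
T | T | T | T | T | T
In every row where φ is true, ψ is also true, so φ ⊨ ψ.

yes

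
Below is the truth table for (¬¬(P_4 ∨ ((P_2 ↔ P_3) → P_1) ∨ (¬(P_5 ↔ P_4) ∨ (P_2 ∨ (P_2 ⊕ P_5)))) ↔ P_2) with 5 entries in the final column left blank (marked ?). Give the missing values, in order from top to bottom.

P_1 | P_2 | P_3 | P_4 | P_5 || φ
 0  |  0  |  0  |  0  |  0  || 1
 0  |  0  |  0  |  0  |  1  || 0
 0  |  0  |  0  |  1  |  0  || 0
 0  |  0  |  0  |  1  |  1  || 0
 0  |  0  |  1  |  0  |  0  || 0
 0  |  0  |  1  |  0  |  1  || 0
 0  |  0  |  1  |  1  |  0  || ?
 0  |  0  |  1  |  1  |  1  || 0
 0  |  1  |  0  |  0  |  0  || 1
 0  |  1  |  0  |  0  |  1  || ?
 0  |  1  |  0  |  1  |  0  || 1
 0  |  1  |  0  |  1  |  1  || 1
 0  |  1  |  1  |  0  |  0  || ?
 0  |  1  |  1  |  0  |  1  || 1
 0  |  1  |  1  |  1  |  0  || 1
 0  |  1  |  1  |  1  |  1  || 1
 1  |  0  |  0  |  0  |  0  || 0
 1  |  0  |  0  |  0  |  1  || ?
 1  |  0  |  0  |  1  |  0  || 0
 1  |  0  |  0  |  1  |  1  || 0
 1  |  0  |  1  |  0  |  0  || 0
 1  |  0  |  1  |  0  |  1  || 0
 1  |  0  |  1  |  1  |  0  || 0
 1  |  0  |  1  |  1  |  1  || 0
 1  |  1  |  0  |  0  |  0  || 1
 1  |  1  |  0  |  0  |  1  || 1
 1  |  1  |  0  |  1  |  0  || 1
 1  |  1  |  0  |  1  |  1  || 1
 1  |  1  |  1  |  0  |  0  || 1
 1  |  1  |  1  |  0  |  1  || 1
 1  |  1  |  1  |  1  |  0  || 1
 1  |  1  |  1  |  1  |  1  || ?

Row P_1=0, P_2=0, P_3=1, P_4=1, P_5=0: ¬¬(P_4 ∨ ((P_2 ↔ P_3) → P_1) ∨ (¬(P_5 ↔ P_4) ∨ (P_2 ∨ (P_2 ⊕ P_5)))) = 1, so the formula = 0.
Row P_1=0, P_2=1, P_3=0, P_4=0, P_5=1: ¬¬(P_4 ∨ ((P_2 ↔ P_3) → P_1) ∨ (¬(P_5 ↔ P_4) ∨ (P_2 ∨ (P_2 ⊕ P_5)))) = 1, so the formula = 1.
Row P_1=0, P_2=1, P_3=1, P_4=0, P_5=0: ¬¬(P_4 ∨ ((P_2 ↔ P_3) → P_1) ∨ (¬(P_5 ↔ P_4) ∨ (P_2 ∨ (P_2 ⊕ P_5)))) = 1, so the formula = 1.
Row P_1=1, P_2=0, P_3=0, P_4=0, P_5=1: ¬¬(P_4 ∨ ((P_2 ↔ P_3) → P_1) ∨ (¬(P_5 ↔ P_4) ∨ (P_2 ∨ (P_2 ⊕ P_5)))) = 1, so the formula = 0.
Row P_1=1, P_2=1, P_3=1, P_4=1, P_5=1: ¬¬(P_4 ∨ ((P_2 ↔ P_3) → P_1) ∨ (¬(P_5 ↔ P_4) ∨ (P_2 ∨ (P_2 ⊕ P_5)))) = 1, so the formula = 1.

0, 1, 1, 0, 1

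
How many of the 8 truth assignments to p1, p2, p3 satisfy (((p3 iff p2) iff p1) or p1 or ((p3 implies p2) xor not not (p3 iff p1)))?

p1 | p2 | p3 | φ
-- | -- | -- | -
F  | F  | F  | F
F  | F  | T  | T
F  | T  | F  | T
F  | T  | T  | T
T  | F  | F  | T
T  | F  | T  | T
T  | T  | F  | T
T  | T  | T  | T
The formula is true on 7 of the 8 rows.

7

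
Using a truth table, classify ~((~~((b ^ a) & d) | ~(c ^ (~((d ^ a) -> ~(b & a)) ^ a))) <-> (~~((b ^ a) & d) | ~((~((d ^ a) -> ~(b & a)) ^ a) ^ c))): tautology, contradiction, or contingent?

a | b | c | d | φ
- | - | - | - | -
T | T | T | T | F
T | T | T | F | F
T | T | F | T | F
T | T | F | F | F
T | F | T | T | F
T | F | T | F | F
T | F | F | T | F
T | F | F | F | F
F | T | T | T | F
F | T | T | F | F
F | T | F | T | F
F | T | F | F | F
F | F | T | T | F
F | F | T | F | F
F | F | F | T | F
F | F | F | F | F
Every row is F, so the formula is a contradiction.

contradiction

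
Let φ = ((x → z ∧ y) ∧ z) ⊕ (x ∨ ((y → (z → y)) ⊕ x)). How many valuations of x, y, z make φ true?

  x   |   y   |   z   | (z ∧ y) | (x → (z ∧ y)) | ((x → (z ∧ y)) ∧ z) | (z → y) | (y → (z → y)) | ((y → (z → y)) ⊕ x) | (x ∨ ((y → (z → y)) ⊕ x)) |   φ  
----- | ----- | ----- | ------- | ------------- | ------------------- | ------- | ------------- | ------------------- | ------------------------- | -----
 True |  True |  True |   True  |      True     |         True        |   True  |      True     |        False        |            True           | False
 True |  True | False |  False  |     False     |        False        |   True  |      True     |        False        |            True           |  True
 True | False |  True |  False  |     False     |        False        |  False  |      True     |        False        |            True           |  True
 True | False | False |  False  |     False     |        False        |   True  |      True     |        False        |            True           |  True
False |  True |  True |   True  |      True     |         True        |   True  |      True     |         True        |            True           | False
False |  True | False |  False  |      True     |        False        |   True  |      True     |         True        |            True           |  True
False | False |  True |  False  |      True     |         True        |  False  |      True     |         True        |            True           | False
False | False | False |  False  |      True     |        False        |   True  |      True     |         True        |            True           |  True
The formula is true on 5 of the 8 rows.

5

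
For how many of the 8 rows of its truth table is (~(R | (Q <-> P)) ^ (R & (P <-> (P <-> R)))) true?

P  Q  R     (Q <-> P)  (R | (Q <-> P))  ~(R | (Q <-> P))  (P <-> R)  (P <-> (P <-> R))  (R & (P <-> (P <-> R)))  φ
0  0  0         1             1                0              1              0                     0             0
0  0  1         1             1                0              0              1                     1             1
0  1  0         0             0                1              1              0                     0             1
0  1  1         0             1                0              0              1                     1             1
1  0  0         0             0                1              0              0                     0             1
1  0  1         0             1                0              1              1                     1             1
1  1  0         1             1                0              0              0                     0             0
1  1  1         1             1                0              1              1                     1             1
The formula is true on 6 of the 8 rows.

6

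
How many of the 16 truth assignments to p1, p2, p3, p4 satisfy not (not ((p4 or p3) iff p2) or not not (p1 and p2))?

p1 | p2 | p3 | p4 | (p4 or p3) | ((p4 or p3) iff p2) | not ((p4 or p3) iff p2) | (p1 and p2) | not (p1 and p2) | not not (p1 and p2) | φ
-- | -- | -- | -- | ---------- | ------------------- | ----------------------- | ----------- | --------------- | ------------------- | -
T  | T  | T  | T  |     T      |          T          |            F            |      T      |        F        |          T          | F
T  | T  | T  | F  |     T      |          T          |            F            |      T      |        F        |          T          | F
T  | T  | F  | T  |     T      |          T          |            F            |      T      |        F        |          T          | F
T  | T  | F  | F  |     F      |          F          |            T            |      T      |        F        |          T          | F
T  | F  | T  | T  |     T      |          F          |            T            |      F      |        T        |          F          | F
T  | F  | T  | F  |     T      |          F          |            T            |      F      |        T        |          F          | F
T  | F  | F  | T  |     T      |          F          |            T            |      F      |        T        |          F          | F
T  | F  | F  | F  |     F      |          T          |            F            |      F      |        T        |          F          | T
F  | T  | T  | T  |     T      |          T          |            F            |      F      |        T        |          F          | T
F  | T  | T  | F  |     T      |          T          |            F            |      F      |        T        |          F          | T
F  | T  | F  | T  |     T      |          T          |            F            |      F      |        T        |          F          | T
F  | T  | F  | F  |     F      |          F          |            T            |      F      |        T        |          F          | F
F  | F  | T  | T  |     T      |          F          |            T            |      F      |        T        |          F          | F
F  | F  | T  | F  |     T      |          F          |            T            |      F      |        T        |          F          | F
F  | F  | F  | T  |     T      |          F          |            T            |      F      |        T        |          F          | F
F  | F  | F  | F  |     F      |          T          |            F            |      F      |        T        |          F          | T
The formula is true on 5 of the 16 rows.

5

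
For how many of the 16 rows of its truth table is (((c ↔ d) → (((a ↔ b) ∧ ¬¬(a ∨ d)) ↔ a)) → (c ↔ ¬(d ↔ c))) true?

10

a | b | c | d | (c ↔ d) | (a ↔ b) | (a ∨ d) | ¬(a ∨ d) | ¬¬(a ∨ d) | ((a ↔ b) ∧ ¬¬(a ∨ d)) | (((a ↔ b) ∧ ¬¬(a ∨ d)) ↔ a) | (d ↔ c) | ¬(d ↔ c) | (c ↔ ¬(d ↔ c)) | φ
- | - | - | - | ------- | ------- | ------- | -------- | --------- | --------------------- | --------------------------- | ------- | -------- | -------------- | -
0 | 0 | 0 | 0 |    1    |    1    |    0    |    1     |     0     |           0           |              1              |    1    |    0     |       1        | 1
0 | 0 | 0 | 1 |    0    |    1    |    1    |    0     |     1     |           1           |              0              |    0    |    1     |       0        | 0
0 | 0 | 1 | 0 |    0    |    1    |    0    |    1     |     0     |           0           |              1              |    0    |    1     |       1        | 1
0 | 0 | 1 | 1 |    1    |    1    |    1    |    0     |     1     |           1           |              0              |    1    |    0     |       0        | 1
0 | 1 | 0 | 0 |    1    |    0    |    0    |    1     |     0     |           0           |              1              |    1    |    0     |       1        | 1
0 | 1 | 0 | 1 |    0    |    0    |    1    |    0     |     1     |           0           |              1              |    0    |    1     |       0        | 0
0 | 1 | 1 | 0 |    0    |    0    |    0    |    1     |     0     |           0           |              1              |    0    |    1     |       1        | 1
0 | 1 | 1 | 1 |    1    |    0    |    1    |    0     |     1     |           0           |              1              |    1    |    0     |       0        | 0
1 | 0 | 0 | 0 |    1    |    0    |    1    |    0     |     1     |           0           |              0              |    1    |    0     |       1        | 1
1 | 0 | 0 | 1 |    0    |    0    |    1    |    0     |     1     |           0           |              0              |    0    |    1     |       0        | 0
1 | 0 | 1 | 0 |    0    |    0    |    1    |    0     |     1     |           0           |              0              |    0    |    1     |       1        | 1
1 | 0 | 1 | 1 |    1    |    0    |    1    |    0     |     1     |           0           |              0              |    1    |    0     |       0        | 1
1 | 1 | 0 | 0 |    1    |    1    |    1    |    0     |     1     |           1           |              1              |    1    |    0     |       1        | 1
1 | 1 | 0 | 1 |    0    |    1    |    1    |    0     |     1     |           1           |              1              |    0    |    1     |       0        | 0
1 | 1 | 1 | 0 |    0    |    1    |    1    |    0     |     1     |           1           |              1              |    0    |    1     |       1        | 1
1 | 1 | 1 | 1 |    1    |    1    |    1    |    0     |     1     |           1           |              1              |    1    |    0     |       0        | 0
The formula is true on 10 of the 16 rows.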